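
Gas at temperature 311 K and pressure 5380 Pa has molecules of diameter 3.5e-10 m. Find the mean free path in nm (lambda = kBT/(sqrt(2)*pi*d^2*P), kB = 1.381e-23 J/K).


Mean free path: lambda = kB*T / (sqrt(2) * pi * d^2 * P)
lambda = 1.381e-23 * 311 / (sqrt(2) * pi * (3.5e-10)^2 * 5380)
lambda = 1.4668e-06 m
lambda = 1466.8 nm

1466.8


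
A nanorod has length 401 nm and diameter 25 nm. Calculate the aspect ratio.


Aspect ratio AR = length / diameter
AR = 401 / 25
AR = 16.04

16.04


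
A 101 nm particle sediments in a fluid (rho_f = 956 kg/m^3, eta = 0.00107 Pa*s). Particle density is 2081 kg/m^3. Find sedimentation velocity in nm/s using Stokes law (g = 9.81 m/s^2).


Radius R = 101/2 nm = 5.05e-08 m
Density difference = 2081 - 956 = 1125 kg/m^3
v = 2 * R^2 * (rho_p - rho_f) * g / (9 * eta)
v = 2 * (5.05e-08)^2 * 1125 * 9.81 / (9 * 0.00107)
v = 5.84532e-09 m/s = 5.8453 nm/s

5.8453


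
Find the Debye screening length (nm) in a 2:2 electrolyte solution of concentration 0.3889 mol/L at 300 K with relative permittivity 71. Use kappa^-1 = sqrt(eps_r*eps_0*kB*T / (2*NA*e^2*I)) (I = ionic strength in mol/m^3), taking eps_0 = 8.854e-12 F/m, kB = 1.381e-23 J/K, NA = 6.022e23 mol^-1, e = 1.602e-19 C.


Ionic strength I = 0.3889 * 2^2 * 1000 = 1555.6 mol/m^3
kappa^-1 = sqrt(71 * 8.854e-12 * 1.381e-23 * 300 / (2 * 6.022e23 * (1.602e-19)^2 * 1555.6))
kappa^-1 = 0.233 nm

0.233


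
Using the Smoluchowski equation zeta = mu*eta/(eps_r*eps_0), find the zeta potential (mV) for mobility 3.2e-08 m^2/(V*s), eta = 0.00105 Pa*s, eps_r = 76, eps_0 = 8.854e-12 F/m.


Smoluchowski equation: zeta = mu * eta / (eps_r * eps_0)
zeta = 3.2e-08 * 0.00105 / (76 * 8.854e-12)
zeta = 0.049933 V = 49.93 mV

49.93


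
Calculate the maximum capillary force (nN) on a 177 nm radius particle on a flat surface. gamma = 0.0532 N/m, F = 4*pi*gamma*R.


Convert radius: R = 177 nm = 1.77e-07 m
F = 4 * pi * gamma * R
F = 4 * pi * 0.0532 * 1.77e-07
F = 1.1833e-07 N = 118.33 nN

118.33


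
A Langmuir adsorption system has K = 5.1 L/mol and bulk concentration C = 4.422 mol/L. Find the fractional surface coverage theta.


Langmuir isotherm: theta = K*C / (1 + K*C)
K*C = 5.1 * 4.422 = 22.5522
theta = 22.5522 / (1 + 22.5522) = 22.5522 / 23.5522
theta = 0.9575

0.9575


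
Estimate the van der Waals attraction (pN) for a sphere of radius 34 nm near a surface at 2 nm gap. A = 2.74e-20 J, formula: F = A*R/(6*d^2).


Convert to SI: R = 34 nm = 3.4e-08 m, d = 2 nm = 2e-09 m
F = A * R / (6 * d^2)
F = 2.74e-20 * 3.4e-08 / (6 * (2e-09)^2)
F = 3.88167e-11 N = 38.817 pN

38.817


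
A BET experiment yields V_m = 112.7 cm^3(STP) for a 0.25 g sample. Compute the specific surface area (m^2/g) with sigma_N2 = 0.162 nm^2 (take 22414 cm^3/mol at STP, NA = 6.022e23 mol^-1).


Number of moles in monolayer = V_m / 22414 = 112.7 / 22414 = 0.00502811
Number of molecules = moles * NA = 0.00502811 * 6.022e23
SA = molecules * sigma / mass
SA = (112.7 / 22414) * 6.022e23 * 0.162e-18 / 0.25
SA = 1962.1 m^2/g

1962.1


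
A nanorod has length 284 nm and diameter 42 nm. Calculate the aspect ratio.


Aspect ratio AR = length / diameter
AR = 284 / 42
AR = 6.76

6.76


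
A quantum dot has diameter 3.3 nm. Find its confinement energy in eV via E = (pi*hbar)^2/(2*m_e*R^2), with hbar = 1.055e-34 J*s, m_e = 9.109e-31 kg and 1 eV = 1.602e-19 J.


Radius R = 3.3/2 = 1.65 nm = 1.65e-09 m
E = (pi * 1.055e-34)^2 / (2 * 9.109e-31 * (1.65e-09)^2)
E(J) = 2.21481e-20
E = E(J) / 1.602e-19 = 0.1383 eV

0.1383


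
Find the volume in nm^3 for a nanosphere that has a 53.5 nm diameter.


Radius r = 53.5/2 = 26.75 nm
Volume V = (4/3) * pi * r^3
V = (4/3) * pi * (26.75)^3
V = 80178.88 nm^3

80178.88


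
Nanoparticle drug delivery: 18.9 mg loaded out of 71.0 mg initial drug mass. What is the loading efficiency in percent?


Drug loading efficiency = (drug loaded / drug initial) * 100
DLE = 18.9 / 71.0 * 100
DLE = 0.2662 * 100
DLE = 26.62%

26.62


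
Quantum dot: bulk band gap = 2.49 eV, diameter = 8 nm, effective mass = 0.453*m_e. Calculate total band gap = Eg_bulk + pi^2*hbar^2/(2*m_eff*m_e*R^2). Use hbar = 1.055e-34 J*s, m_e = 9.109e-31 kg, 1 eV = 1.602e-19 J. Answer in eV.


Radius R = 8/2 nm = 4e-09 m
Confinement energy dE = pi^2 * hbar^2 / (2 * m_eff * m_e * R^2)
dE = pi^2 * (1.055e-34)^2 / (2 * 0.453 * 9.109e-31 * (4e-09)^2) J, divided by 1.602e-19 J/eV
dE = 0.0519 eV
Total band gap = E_g(bulk) + dE = 2.49 + 0.0519 = 2.5419 eV

2.5419


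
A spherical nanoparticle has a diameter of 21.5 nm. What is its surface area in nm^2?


Radius r = 21.5/2 = 10.75 nm
Surface area SA = 4 * pi * r^2
SA = 4 * pi * (10.75)^2
SA = 1452.2 nm^2

1452.2


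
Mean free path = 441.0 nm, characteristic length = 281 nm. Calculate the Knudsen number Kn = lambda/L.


Knudsen number Kn = lambda / L
Kn = 441.0 / 281
Kn = 1.5694

1.5694


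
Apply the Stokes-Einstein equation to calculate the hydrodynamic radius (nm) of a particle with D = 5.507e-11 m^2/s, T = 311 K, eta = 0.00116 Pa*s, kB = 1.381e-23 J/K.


Stokes-Einstein: R = kB*T / (6*pi*eta*D)
R = 1.381e-23 * 311 / (6 * pi * 0.00116 * 5.507e-11)
R = 3.56681e-09 m = 3.57 nm

3.57


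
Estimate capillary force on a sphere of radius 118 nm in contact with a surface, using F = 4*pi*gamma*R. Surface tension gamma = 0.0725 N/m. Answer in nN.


Convert radius: R = 118 nm = 1.18e-07 m
F = 4 * pi * gamma * R
F = 4 * pi * 0.0725 * 1.18e-07
F = 1.07505e-07 N = 107.5053 nN

107.5053


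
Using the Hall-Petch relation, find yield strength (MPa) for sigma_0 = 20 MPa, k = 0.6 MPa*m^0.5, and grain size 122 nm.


d = 122 nm = 1.22e-07 m
sqrt(d) = 0.000349285
Hall-Petch contribution = k / sqrt(d) = 0.6 / 0.000349285 = 1717.8 MPa
sigma = sigma_0 + k/sqrt(d) = 20 + 1717.8 = 1737.8 MPa

1737.8


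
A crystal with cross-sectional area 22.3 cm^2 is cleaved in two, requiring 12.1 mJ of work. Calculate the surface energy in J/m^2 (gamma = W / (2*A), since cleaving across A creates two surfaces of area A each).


Convert: A = 22.3 cm^2 = 0.00223 m^2, W = 12.1 mJ = 0.0121 J
Cleaving exposes two faces of area A, so total new surface = 2*A and gamma = W / (2*A)
gamma = 0.0121 / (2 * 0.00223)
gamma = 2.713 J/m^2

2.713


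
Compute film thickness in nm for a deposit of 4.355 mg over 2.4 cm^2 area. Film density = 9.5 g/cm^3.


Convert: m = 4.355 mg = 4.3550e-06 kg, A = 2.4 cm^2 = 2.4000e-04 m^2, rho = 9.5 g/cm^3 = 9500 kg/m^3
t = m / (A * rho)
t = 4.3550e-06 / (2.4000e-04 * 9500)
t = 1.9101e-06 m = 1910.1 nm

1910.1


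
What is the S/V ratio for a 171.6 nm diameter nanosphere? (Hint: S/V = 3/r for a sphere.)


Radius r = 171.6/2 = 85.8 nm
S/V = 3 / r = 3 / 85.8
S/V = 0.035 nm^-1

0.035


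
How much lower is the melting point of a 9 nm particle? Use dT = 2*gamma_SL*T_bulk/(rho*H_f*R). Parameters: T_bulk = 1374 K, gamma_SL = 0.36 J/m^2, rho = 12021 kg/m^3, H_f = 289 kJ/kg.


Radius R = 9/2 = 4.5 nm = 4.5e-09 m
Convert H_f = 289 kJ/kg = 289000 J/kg
dT = 2 * gamma_SL * T_bulk / (rho * H_f * R)
dT = 2 * 0.36 * 1374 / (12021 * 289000 * 4.5e-09)
dT = 63.3 K

63.3


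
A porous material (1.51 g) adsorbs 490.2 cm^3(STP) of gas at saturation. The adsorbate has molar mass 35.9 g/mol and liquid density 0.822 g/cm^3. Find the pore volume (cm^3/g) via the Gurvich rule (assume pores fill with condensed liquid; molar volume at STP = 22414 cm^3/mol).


Moles adsorbed n = V_ads / 22414 = 490.2 / 22414 = 2.187026e-02 mol
Liquid volume V_liq = n * M / rho_liq = 2.187026e-02 * 35.9 / 0.822 = 0.95516 cm^3
Specific pore volume V_pore = V_liq / m_sample = 0.95516 / 1.51
V_pore = 0.6326 cm^3/g

0.6326


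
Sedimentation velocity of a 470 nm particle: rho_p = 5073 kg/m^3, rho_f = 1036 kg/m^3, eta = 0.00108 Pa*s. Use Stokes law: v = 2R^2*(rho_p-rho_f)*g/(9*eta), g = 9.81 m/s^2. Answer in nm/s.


Radius R = 470/2 nm = 2.35e-07 m
Density difference = 5073 - 1036 = 4037 kg/m^3
v = 2 * R^2 * (rho_p - rho_f) * g / (9 * eta)
v = 2 * (2.35e-07)^2 * 4037 * 9.81 / (9 * 0.00108)
v = 4.50015e-07 m/s = 450.0152 nm/s

450.0152


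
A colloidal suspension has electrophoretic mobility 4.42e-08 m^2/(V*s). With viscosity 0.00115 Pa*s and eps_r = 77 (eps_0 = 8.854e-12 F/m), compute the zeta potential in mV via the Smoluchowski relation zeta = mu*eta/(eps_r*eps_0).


Smoluchowski equation: zeta = mu * eta / (eps_r * eps_0)
zeta = 4.42e-08 * 0.00115 / (77 * 8.854e-12)
zeta = 0.074557 V = 74.56 mV

74.56


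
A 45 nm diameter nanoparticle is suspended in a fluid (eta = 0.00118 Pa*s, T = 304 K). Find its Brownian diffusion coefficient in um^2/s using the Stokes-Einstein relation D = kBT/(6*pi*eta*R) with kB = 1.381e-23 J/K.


Radius R = 45/2 = 22.5 nm = 2.25e-08 m
D = kB*T / (6*pi*eta*R)
D = 1.381e-23 * 304 / (6 * pi * 0.00118 * 2.25e-08)
D = 8.38883e-12 m^2/s = 8.389 um^2/s

8.389


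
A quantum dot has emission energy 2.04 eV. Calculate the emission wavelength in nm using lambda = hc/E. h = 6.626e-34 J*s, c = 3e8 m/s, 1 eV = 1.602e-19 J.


Convert energy: E = 2.04 eV = 2.04 * 1.602e-19 = 3.26808e-19 J
lambda = h*c / E = 6.626e-34 * 3e8 / 3.26808e-19
lambda = 6.08247e-07 m = 608.2 nm

608.2


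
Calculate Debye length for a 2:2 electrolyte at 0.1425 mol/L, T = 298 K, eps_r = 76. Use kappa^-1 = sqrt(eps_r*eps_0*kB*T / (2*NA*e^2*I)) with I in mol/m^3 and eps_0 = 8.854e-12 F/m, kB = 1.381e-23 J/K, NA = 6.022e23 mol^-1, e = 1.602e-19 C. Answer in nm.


Ionic strength I = 0.1425 * 2^2 * 1000 = 570 mol/m^3
kappa^-1 = sqrt(76 * 8.854e-12 * 1.381e-23 * 298 / (2 * 6.022e23 * (1.602e-19)^2 * 570))
kappa^-1 = 0.396 nm

0.396


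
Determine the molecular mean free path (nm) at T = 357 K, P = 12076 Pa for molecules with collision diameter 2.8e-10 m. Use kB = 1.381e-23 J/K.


Mean free path: lambda = kB*T / (sqrt(2) * pi * d^2 * P)
lambda = 1.381e-23 * 357 / (sqrt(2) * pi * (2.8e-10)^2 * 12076)
lambda = 1.17208e-06 m
lambda = 1172.08 nm

1172.08


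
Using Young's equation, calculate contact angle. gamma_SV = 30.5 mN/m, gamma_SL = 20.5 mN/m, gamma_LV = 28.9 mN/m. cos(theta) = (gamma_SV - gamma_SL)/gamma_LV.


cos(theta) = (gamma_SV - gamma_SL) / gamma_LV
cos(theta) = (30.5 - 20.5) / 28.9
cos(theta) = 0.346021
theta = arccos(0.346021) = 69.76 degrees

69.76


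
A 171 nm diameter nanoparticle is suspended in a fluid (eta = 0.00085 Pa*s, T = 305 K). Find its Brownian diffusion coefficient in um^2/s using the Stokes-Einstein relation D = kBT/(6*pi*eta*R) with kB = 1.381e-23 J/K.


Radius R = 171/2 = 85.5 nm = 8.55e-08 m
D = kB*T / (6*pi*eta*R)
D = 1.381e-23 * 305 / (6 * pi * 0.00085 * 8.55e-08)
D = 3.07473e-12 m^2/s = 3.075 um^2/s

3.075


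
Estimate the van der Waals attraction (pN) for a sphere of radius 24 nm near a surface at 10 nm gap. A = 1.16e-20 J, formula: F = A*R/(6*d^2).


Convert to SI: R = 24 nm = 2.4e-08 m, d = 10 nm = 1e-08 m
F = A * R / (6 * d^2)
F = 1.16e-20 * 2.4e-08 / (6 * (1e-08)^2)
F = 4.64e-13 N = 0.464 pN

0.464


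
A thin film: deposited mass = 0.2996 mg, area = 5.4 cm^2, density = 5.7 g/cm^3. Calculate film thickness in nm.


Convert: m = 0.2996 mg = 2.9960e-07 kg, A = 5.4 cm^2 = 5.4000e-04 m^2, rho = 5.7 g/cm^3 = 5700 kg/m^3
t = m / (A * rho)
t = 2.9960e-07 / (5.4000e-04 * 5700)
t = 9.7336e-08 m = 97.3 nm

97.3


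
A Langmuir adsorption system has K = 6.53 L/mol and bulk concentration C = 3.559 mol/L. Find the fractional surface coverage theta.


Langmuir isotherm: theta = K*C / (1 + K*C)
K*C = 6.53 * 3.559 = 23.24027
theta = 23.24027 / (1 + 23.24027) = 23.24027 / 24.24027
theta = 0.9587

0.9587


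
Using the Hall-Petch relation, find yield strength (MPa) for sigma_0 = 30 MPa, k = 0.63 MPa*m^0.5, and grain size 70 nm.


d = 70 nm = 7e-08 m
sqrt(d) = 0.0002645751
Hall-Petch contribution = k / sqrt(d) = 0.63 / 0.0002645751 = 2381.2 MPa
sigma = sigma_0 + k/sqrt(d) = 30 + 2381.2 = 2411.2 MPa

2411.2


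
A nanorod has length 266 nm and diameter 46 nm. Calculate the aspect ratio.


Aspect ratio AR = length / diameter
AR = 266 / 46
AR = 5.78

5.78


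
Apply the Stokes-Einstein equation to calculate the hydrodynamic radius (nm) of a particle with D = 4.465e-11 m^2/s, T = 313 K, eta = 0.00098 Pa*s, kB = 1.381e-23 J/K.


Stokes-Einstein: R = kB*T / (6*pi*eta*D)
R = 1.381e-23 * 313 / (6 * pi * 0.00098 * 4.465e-11)
R = 5.2407e-09 m = 5.24 nm

5.24


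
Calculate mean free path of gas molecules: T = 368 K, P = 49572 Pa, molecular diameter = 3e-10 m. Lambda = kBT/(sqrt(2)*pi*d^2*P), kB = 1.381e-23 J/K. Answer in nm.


Mean free path: lambda = kB*T / (sqrt(2) * pi * d^2 * P)
lambda = 1.381e-23 * 368 / (sqrt(2) * pi * (3e-10)^2 * 49572)
lambda = 2.56388e-07 m
lambda = 256.39 nm

256.39


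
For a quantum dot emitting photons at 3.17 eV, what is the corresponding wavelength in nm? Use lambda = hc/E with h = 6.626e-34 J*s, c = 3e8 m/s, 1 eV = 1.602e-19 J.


Convert energy: E = 3.17 eV = 3.17 * 1.602e-19 = 5.07834e-19 J
lambda = h*c / E = 6.626e-34 * 3e8 / 5.07834e-19
lambda = 3.91427e-07 m = 391.4 nm

391.4


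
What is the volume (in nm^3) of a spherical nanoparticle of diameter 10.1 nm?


Radius r = 10.1/2 = 5.05 nm
Volume V = (4/3) * pi * r^3
V = (4/3) * pi * (5.05)^3
V = 539.46 nm^3

539.46


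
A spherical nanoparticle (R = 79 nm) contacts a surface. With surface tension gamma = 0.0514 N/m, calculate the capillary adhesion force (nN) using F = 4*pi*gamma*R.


Convert radius: R = 79 nm = 7.9e-08 m
F = 4 * pi * gamma * R
F = 4 * pi * 0.0514 * 7.9e-08
F = 5.1027e-08 N = 51.027 nN

51.027


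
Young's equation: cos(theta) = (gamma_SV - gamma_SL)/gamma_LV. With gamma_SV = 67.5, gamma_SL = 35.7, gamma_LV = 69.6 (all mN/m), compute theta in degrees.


cos(theta) = (gamma_SV - gamma_SL) / gamma_LV
cos(theta) = (67.5 - 35.7) / 69.6
cos(theta) = 0.456897
theta = arccos(0.456897) = 62.81 degrees

62.81


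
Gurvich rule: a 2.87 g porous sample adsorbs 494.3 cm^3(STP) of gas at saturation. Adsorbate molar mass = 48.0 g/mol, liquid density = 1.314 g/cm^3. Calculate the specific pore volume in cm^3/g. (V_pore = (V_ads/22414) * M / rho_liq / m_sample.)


Moles adsorbed n = V_ads / 22414 = 494.3 / 22414 = 2.205318e-02 mol
Liquid volume V_liq = n * M / rho_liq = 2.205318e-02 * 48.0 / 1.314 = 0.80560 cm^3
Specific pore volume V_pore = V_liq / m_sample = 0.80560 / 2.87
V_pore = 0.2807 cm^3/g

0.2807


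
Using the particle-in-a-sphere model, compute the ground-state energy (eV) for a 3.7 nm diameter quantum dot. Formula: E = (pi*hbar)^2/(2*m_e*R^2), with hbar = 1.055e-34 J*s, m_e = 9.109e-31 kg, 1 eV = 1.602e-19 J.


Radius R = 3.7/2 = 1.85 nm = 1.85e-09 m
E = (pi * 1.055e-34)^2 / (2 * 9.109e-31 * (1.85e-09)^2)
E(J) = 1.76182e-20
E = E(J) / 1.602e-19 = 0.11 eV

0.11


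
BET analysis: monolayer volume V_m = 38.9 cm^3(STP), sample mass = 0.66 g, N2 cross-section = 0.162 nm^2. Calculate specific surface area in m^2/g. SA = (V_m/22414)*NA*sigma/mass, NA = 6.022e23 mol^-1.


Number of moles in monolayer = V_m / 22414 = 38.9 / 22414 = 0.00173552
Number of molecules = moles * NA = 0.00173552 * 6.022e23
SA = molecules * sigma / mass
SA = (38.9 / 22414) * 6.022e23 * 0.162e-18 / 0.66
SA = 256.5 m^2/g

256.5


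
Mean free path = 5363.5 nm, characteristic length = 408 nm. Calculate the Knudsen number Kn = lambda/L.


Knudsen number Kn = lambda / L
Kn = 5363.5 / 408
Kn = 13.1458

13.1458


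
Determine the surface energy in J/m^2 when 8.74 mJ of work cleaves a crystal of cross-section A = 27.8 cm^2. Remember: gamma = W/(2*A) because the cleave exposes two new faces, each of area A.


Convert: A = 27.8 cm^2 = 0.00278 m^2, W = 8.74 mJ = 0.00874 J
Cleaving exposes two faces of area A, so total new surface = 2*A and gamma = W / (2*A)
gamma = 0.00874 / (2 * 0.00278)
gamma = 1.572 J/m^2

1.572


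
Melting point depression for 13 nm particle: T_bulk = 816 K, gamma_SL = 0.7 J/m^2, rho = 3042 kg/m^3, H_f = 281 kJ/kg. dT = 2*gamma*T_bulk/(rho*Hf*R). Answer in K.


Radius R = 13/2 = 6.5 nm = 6.5e-09 m
Convert H_f = 281 kJ/kg = 281000 J/kg
dT = 2 * gamma_SL * T_bulk / (rho * H_f * R)
dT = 2 * 0.7 * 816 / (3042 * 281000 * 6.5e-09)
dT = 205.6 K

205.6


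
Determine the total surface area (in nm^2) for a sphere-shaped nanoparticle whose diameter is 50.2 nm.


Radius r = 50.2/2 = 25.1 nm
Surface area SA = 4 * pi * r^2
SA = 4 * pi * (25.1)^2
SA = 7916.94 nm^2

7916.94


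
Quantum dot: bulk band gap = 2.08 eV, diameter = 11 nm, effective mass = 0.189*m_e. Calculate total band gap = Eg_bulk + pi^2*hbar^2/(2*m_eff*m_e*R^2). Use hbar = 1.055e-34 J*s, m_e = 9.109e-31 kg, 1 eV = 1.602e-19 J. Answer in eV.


Radius R = 11/2 nm = 5.5e-09 m
Confinement energy dE = pi^2 * hbar^2 / (2 * m_eff * m_e * R^2)
dE = pi^2 * (1.055e-34)^2 / (2 * 0.189 * 9.109e-31 * (5.5e-09)^2) J, divided by 1.602e-19 J/eV
dE = 0.0658 eV
Total band gap = E_g(bulk) + dE = 2.08 + 0.0658 = 2.1458 eV

2.1458


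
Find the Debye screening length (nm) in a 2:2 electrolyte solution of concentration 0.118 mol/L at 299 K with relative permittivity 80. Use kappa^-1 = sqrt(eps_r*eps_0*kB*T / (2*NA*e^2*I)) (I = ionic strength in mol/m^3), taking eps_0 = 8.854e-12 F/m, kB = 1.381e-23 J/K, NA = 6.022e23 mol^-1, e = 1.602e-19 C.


Ionic strength I = 0.118 * 2^2 * 1000 = 472 mol/m^3
kappa^-1 = sqrt(80 * 8.854e-12 * 1.381e-23 * 299 / (2 * 6.022e23 * (1.602e-19)^2 * 472))
kappa^-1 = 0.448 nm

0.448


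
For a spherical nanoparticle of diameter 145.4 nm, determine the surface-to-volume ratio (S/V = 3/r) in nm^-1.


Radius r = 145.4/2 = 72.7 nm
S/V = 3 / r = 3 / 72.7
S/V = 0.0413 nm^-1

0.0413


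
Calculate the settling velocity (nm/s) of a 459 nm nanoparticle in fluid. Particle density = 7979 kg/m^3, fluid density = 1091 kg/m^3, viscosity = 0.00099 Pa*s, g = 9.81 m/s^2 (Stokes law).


Radius R = 459/2 nm = 2.295e-07 m
Density difference = 7979 - 1091 = 6888 kg/m^3
v = 2 * R^2 * (rho_p - rho_f) * g / (9 * eta)
v = 2 * (2.295e-07)^2 * 6888 * 9.81 / (9 * 0.00099)
v = 7.98877e-07 m/s = 798.8768 nm/s

798.8768


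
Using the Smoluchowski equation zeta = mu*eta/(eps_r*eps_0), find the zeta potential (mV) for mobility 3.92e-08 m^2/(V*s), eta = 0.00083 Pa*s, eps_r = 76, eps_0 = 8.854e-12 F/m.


Smoluchowski equation: zeta = mu * eta / (eps_r * eps_0)
zeta = 3.92e-08 * 0.00083 / (76 * 8.854e-12)
zeta = 0.048352 V = 48.35 mV

48.35


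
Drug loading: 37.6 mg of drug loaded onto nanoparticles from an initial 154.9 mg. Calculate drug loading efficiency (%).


Drug loading efficiency = (drug loaded / drug initial) * 100
DLE = 37.6 / 154.9 * 100
DLE = 0.2427 * 100
DLE = 24.27%

24.27


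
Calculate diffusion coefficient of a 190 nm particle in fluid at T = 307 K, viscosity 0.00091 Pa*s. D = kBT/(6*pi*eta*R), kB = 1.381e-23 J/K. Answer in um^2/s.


Radius R = 190/2 = 95 nm = 9.5e-08 m
D = kB*T / (6*pi*eta*R)
D = 1.381e-23 * 307 / (6 * pi * 0.00091 * 9.5e-08)
D = 2.60175e-12 m^2/s = 2.602 um^2/s

2.602


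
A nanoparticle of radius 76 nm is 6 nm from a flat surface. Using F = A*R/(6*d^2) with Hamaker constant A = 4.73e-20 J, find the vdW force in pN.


Convert to SI: R = 76 nm = 7.6e-08 m, d = 6 nm = 6e-09 m
F = A * R / (6 * d^2)
F = 4.73e-20 * 7.6e-08 / (6 * (6e-09)^2)
F = 1.66426e-11 N = 16.643 pN

16.643


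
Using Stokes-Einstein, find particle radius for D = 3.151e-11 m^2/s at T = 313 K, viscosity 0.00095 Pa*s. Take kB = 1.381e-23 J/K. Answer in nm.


Stokes-Einstein: R = kB*T / (6*pi*eta*D)
R = 1.381e-23 * 313 / (6 * pi * 0.00095 * 3.151e-11)
R = 7.66064e-09 m = 7.66 nm

7.66


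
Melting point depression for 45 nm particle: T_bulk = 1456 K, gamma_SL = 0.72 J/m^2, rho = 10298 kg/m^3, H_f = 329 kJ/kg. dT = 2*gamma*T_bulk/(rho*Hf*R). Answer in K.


Radius R = 45/2 = 22.5 nm = 2.25e-08 m
Convert H_f = 329 kJ/kg = 329000 J/kg
dT = 2 * gamma_SL * T_bulk / (rho * H_f * R)
dT = 2 * 0.72 * 1456 / (10298 * 329000 * 2.25e-08)
dT = 27.5 K

27.5


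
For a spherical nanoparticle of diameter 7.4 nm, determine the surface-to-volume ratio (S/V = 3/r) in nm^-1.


Radius r = 7.4/2 = 3.7 nm
S/V = 3 / r = 3 / 3.7
S/V = 0.8108 nm^-1

0.8108


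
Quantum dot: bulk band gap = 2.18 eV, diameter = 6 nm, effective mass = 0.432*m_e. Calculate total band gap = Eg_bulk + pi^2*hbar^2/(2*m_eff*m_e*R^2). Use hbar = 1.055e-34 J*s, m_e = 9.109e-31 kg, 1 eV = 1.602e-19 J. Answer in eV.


Radius R = 6/2 nm = 3e-09 m
Confinement energy dE = pi^2 * hbar^2 / (2 * m_eff * m_e * R^2)
dE = pi^2 * (1.055e-34)^2 / (2 * 0.432 * 9.109e-31 * (3e-09)^2) J, divided by 1.602e-19 J/eV
dE = 0.0968 eV
Total band gap = E_g(bulk) + dE = 2.18 + 0.0968 = 2.2768 eV

2.2768


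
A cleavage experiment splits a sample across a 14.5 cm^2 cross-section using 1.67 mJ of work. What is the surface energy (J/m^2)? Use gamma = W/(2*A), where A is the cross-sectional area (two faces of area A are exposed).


Convert: A = 14.5 cm^2 = 0.00145 m^2, W = 1.67 mJ = 0.00167 J
Cleaving exposes two faces of area A, so total new surface = 2*A and gamma = W / (2*A)
gamma = 0.00167 / (2 * 0.00145)
gamma = 0.576 J/m^2

0.576


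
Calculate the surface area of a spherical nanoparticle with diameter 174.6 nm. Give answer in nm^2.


Radius r = 174.6/2 = 87.3 nm
Surface area SA = 4 * pi * r^2
SA = 4 * pi * (87.3)^2
SA = 95771.95 nm^2

95771.95


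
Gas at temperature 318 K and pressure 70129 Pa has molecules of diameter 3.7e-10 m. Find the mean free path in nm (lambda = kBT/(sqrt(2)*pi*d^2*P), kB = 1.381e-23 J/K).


Mean free path: lambda = kB*T / (sqrt(2) * pi * d^2 * P)
lambda = 1.381e-23 * 318 / (sqrt(2) * pi * (3.7e-10)^2 * 70129)
lambda = 1.02957e-07 m
lambda = 102.96 nm

102.96


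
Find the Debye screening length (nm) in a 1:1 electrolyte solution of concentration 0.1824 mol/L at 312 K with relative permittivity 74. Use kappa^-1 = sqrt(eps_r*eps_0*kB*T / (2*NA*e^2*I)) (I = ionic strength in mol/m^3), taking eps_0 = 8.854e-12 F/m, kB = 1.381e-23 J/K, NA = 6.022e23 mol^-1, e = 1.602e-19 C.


Ionic strength I = 0.1824 * 1^2 * 1000 = 182.4 mol/m^3
kappa^-1 = sqrt(74 * 8.854e-12 * 1.381e-23 * 312 / (2 * 6.022e23 * (1.602e-19)^2 * 182.4))
kappa^-1 = 0.708 nm

0.708


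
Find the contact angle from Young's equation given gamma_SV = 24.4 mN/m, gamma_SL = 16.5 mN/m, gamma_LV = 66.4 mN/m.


cos(theta) = (gamma_SV - gamma_SL) / gamma_LV
cos(theta) = (24.4 - 16.5) / 66.4
cos(theta) = 0.118976
theta = arccos(0.118976) = 83.17 degrees

83.17


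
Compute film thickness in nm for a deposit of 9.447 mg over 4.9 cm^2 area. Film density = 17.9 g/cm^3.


Convert: m = 9.447 mg = 9.4470e-06 kg, A = 4.9 cm^2 = 4.9000e-04 m^2, rho = 17.9 g/cm^3 = 17900 kg/m^3
t = m / (A * rho)
t = 9.4470e-06 / (4.9000e-04 * 17900)
t = 1.0771e-06 m = 1077.1 nm

1077.1


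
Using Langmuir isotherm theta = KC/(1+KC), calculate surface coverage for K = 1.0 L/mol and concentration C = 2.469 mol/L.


Langmuir isotherm: theta = K*C / (1 + K*C)
K*C = 1.0 * 2.469 = 2.469
theta = 2.469 / (1 + 2.469) = 2.469 / 3.469
theta = 0.7117

0.7117


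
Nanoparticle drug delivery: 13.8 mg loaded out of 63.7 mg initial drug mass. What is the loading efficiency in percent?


Drug loading efficiency = (drug loaded / drug initial) * 100
DLE = 13.8 / 63.7 * 100
DLE = 0.2166 * 100
DLE = 21.66%

21.66


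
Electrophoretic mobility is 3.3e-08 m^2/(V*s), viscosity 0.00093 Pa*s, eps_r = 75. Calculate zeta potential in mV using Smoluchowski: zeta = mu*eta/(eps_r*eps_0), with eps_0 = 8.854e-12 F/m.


Smoluchowski equation: zeta = mu * eta / (eps_r * eps_0)
zeta = 3.3e-08 * 0.00093 / (75 * 8.854e-12)
zeta = 0.046216 V = 46.22 mV

46.22


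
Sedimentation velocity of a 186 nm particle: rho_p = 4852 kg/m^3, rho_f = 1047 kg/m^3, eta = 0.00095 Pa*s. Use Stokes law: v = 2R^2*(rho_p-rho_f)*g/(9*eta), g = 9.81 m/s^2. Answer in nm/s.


Radius R = 186/2 nm = 9.3e-08 m
Density difference = 4852 - 1047 = 3805 kg/m^3
v = 2 * R^2 * (rho_p - rho_f) * g / (9 * eta)
v = 2 * (9.3e-08)^2 * 3805 * 9.81 / (9 * 0.00095)
v = 7.55185e-08 m/s = 75.5185 nm/s

75.5185


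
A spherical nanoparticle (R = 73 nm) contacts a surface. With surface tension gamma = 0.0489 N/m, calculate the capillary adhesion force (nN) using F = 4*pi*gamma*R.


Convert radius: R = 73 nm = 7.3e-08 m
F = 4 * pi * gamma * R
F = 4 * pi * 0.0489 * 7.3e-08
F = 4.48582e-08 N = 44.8582 nN

44.8582


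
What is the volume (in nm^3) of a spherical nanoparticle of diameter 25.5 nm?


Radius r = 25.5/2 = 12.75 nm
Volume V = (4/3) * pi * r^3
V = (4/3) * pi * (12.75)^3
V = 8681.99 nm^3

8681.99


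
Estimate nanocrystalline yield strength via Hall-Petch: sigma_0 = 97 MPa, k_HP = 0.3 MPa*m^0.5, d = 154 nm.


d = 154 nm = 1.54e-07 m
sqrt(d) = 0.0003924283
Hall-Petch contribution = k / sqrt(d) = 0.3 / 0.0003924283 = 764.5 MPa
sigma = sigma_0 + k/sqrt(d) = 97 + 764.5 = 861.5 MPa

861.5


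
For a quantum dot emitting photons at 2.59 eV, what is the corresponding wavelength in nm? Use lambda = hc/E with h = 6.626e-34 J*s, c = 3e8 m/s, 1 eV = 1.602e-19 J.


Convert energy: E = 2.59 eV = 2.59 * 1.602e-19 = 4.14918e-19 J
lambda = h*c / E = 6.626e-34 * 3e8 / 4.14918e-19
lambda = 4.79083e-07 m = 479.1 nm

479.1


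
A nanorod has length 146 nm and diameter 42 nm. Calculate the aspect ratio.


Aspect ratio AR = length / diameter
AR = 146 / 42
AR = 3.48

3.48


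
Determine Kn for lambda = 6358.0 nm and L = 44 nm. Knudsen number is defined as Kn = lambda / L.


Knudsen number Kn = lambda / L
Kn = 6358.0 / 44
Kn = 144.5

144.5


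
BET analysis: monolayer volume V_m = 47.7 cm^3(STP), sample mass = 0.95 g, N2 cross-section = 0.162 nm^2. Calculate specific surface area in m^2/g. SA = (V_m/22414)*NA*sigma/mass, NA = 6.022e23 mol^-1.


Number of moles in monolayer = V_m / 22414 = 47.7 / 22414 = 0.00212813
Number of molecules = moles * NA = 0.00212813 * 6.022e23
SA = molecules * sigma / mass
SA = (47.7 / 22414) * 6.022e23 * 0.162e-18 / 0.95
SA = 218.5 m^2/g

218.5


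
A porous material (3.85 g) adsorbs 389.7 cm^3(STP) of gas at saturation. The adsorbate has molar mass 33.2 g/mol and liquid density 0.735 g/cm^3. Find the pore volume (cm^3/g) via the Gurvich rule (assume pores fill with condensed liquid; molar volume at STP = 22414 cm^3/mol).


Moles adsorbed n = V_ads / 22414 = 389.7 / 22414 = 1.738645e-02 mol
Liquid volume V_liq = n * M / rho_liq = 1.738645e-02 * 33.2 / 0.735 = 0.78535 cm^3
Specific pore volume V_pore = V_liq / m_sample = 0.78535 / 3.85
V_pore = 0.204 cm^3/g

0.204


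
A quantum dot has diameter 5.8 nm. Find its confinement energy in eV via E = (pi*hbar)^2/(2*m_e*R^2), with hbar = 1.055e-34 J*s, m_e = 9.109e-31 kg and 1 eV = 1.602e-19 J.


Radius R = 5.8/2 = 2.9 nm = 2.9e-09 m
E = (pi * 1.055e-34)^2 / (2 * 9.109e-31 * (2.9e-09)^2)
E(J) = 7.16982e-21
E = E(J) / 1.602e-19 = 0.0448 eV

0.0448


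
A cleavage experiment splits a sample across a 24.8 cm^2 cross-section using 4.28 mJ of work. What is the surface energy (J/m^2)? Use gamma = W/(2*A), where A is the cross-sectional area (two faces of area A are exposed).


Convert: A = 24.8 cm^2 = 0.00248 m^2, W = 4.28 mJ = 0.00428 J
Cleaving exposes two faces of area A, so total new surface = 2*A and gamma = W / (2*A)
gamma = 0.00428 / (2 * 0.00248)
gamma = 0.863 J/m^2

0.863


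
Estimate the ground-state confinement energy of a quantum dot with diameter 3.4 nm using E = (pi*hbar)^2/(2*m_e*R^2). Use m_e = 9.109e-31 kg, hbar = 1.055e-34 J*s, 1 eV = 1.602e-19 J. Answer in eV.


Radius R = 3.4/2 = 1.7 nm = 1.7e-09 m
E = (pi * 1.055e-34)^2 / (2 * 9.109e-31 * (1.7e-09)^2)
E(J) = 2.08644e-20
E = E(J) / 1.602e-19 = 0.1302 eV

0.1302


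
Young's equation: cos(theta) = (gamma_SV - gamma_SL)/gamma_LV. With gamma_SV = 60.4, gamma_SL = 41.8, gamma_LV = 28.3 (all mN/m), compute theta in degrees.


cos(theta) = (gamma_SV - gamma_SL) / gamma_LV
cos(theta) = (60.4 - 41.8) / 28.3
cos(theta) = 0.657244
theta = arccos(0.657244) = 48.91 degrees

48.91


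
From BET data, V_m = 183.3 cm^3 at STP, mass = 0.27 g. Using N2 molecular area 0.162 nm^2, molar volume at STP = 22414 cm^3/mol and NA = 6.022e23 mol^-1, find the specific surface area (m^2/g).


Number of moles in monolayer = V_m / 22414 = 183.3 / 22414 = 0.00817792
Number of molecules = moles * NA = 0.00817792 * 6.022e23
SA = molecules * sigma / mass
SA = (183.3 / 22414) * 6.022e23 * 0.162e-18 / 0.27
SA = 2954.8 m^2/g

2954.8


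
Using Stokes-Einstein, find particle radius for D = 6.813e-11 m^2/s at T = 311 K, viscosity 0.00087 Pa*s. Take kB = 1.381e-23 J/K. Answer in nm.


Stokes-Einstein: R = kB*T / (6*pi*eta*D)
R = 1.381e-23 * 311 / (6 * pi * 0.00087 * 6.813e-11)
R = 3.84411e-09 m = 3.84 nm

3.84


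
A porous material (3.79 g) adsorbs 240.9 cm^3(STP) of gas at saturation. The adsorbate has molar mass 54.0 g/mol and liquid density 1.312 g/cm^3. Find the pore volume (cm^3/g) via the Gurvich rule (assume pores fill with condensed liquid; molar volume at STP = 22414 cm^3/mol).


Moles adsorbed n = V_ads / 22414 = 240.9 / 22414 = 1.074775e-02 mol
Liquid volume V_liq = n * M / rho_liq = 1.074775e-02 * 54.0 / 1.312 = 0.44236 cm^3
Specific pore volume V_pore = V_liq / m_sample = 0.44236 / 3.79
V_pore = 0.1167 cm^3/g

0.1167


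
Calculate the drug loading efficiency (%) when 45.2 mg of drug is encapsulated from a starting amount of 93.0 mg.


Drug loading efficiency = (drug loaded / drug initial) * 100
DLE = 45.2 / 93.0 * 100
DLE = 0.486 * 100
DLE = 48.6%

48.6


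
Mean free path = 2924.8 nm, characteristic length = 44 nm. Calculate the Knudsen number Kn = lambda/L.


Knudsen number Kn = lambda / L
Kn = 2924.8 / 44
Kn = 66.4727

66.4727


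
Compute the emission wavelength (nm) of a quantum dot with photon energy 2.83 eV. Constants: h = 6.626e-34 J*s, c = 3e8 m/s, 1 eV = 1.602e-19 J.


Convert energy: E = 2.83 eV = 2.83 * 1.602e-19 = 4.53366e-19 J
lambda = h*c / E = 6.626e-34 * 3e8 / 4.53366e-19
lambda = 4.38454e-07 m = 438.5 nm

438.5


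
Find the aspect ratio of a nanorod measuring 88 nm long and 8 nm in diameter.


Aspect ratio AR = length / diameter
AR = 88 / 8
AR = 11.0

11.0


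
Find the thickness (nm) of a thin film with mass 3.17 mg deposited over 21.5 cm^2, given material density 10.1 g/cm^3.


Convert: m = 3.17 mg = 3.1700e-06 kg, A = 21.5 cm^2 = 2.1500e-03 m^2, rho = 10.1 g/cm^3 = 10100 kg/m^3
t = m / (A * rho)
t = 3.1700e-06 / (2.1500e-03 * 10100)
t = 1.4598e-07 m = 146.0 nm

146.0


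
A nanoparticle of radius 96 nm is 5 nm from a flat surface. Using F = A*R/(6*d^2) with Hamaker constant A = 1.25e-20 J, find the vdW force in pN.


Convert to SI: R = 96 nm = 9.6e-08 m, d = 5 nm = 5e-09 m
F = A * R / (6 * d^2)
F = 1.25e-20 * 9.6e-08 / (6 * (5e-09)^2)
F = 8e-12 N = 8.0 pN

8.0


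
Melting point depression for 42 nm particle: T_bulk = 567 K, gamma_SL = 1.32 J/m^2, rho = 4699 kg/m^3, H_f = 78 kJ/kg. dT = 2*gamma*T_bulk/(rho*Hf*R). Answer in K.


Radius R = 42/2 = 21 nm = 2.1e-08 m
Convert H_f = 78 kJ/kg = 78000 J/kg
dT = 2 * gamma_SL * T_bulk / (rho * H_f * R)
dT = 2 * 1.32 * 567 / (4699 * 78000 * 2.1e-08)
dT = 194.5 K

194.5


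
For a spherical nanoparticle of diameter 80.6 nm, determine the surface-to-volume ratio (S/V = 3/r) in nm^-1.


Radius r = 80.6/2 = 40.3 nm
S/V = 3 / r = 3 / 40.3
S/V = 0.0744 nm^-1

0.0744


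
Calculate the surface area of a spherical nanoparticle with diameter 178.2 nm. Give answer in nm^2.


Radius r = 178.2/2 = 89.1 nm
Surface area SA = 4 * pi * r^2
SA = 4 * pi * (89.1)^2
SA = 99762.03 nm^2

99762.03


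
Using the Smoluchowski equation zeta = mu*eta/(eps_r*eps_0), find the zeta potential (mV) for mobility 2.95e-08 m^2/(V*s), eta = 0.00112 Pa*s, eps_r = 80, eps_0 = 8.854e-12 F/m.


Smoluchowski equation: zeta = mu * eta / (eps_r * eps_0)
zeta = 2.95e-08 * 0.00112 / (80 * 8.854e-12)
zeta = 0.046646 V = 46.65 mV

46.65


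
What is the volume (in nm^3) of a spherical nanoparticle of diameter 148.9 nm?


Radius r = 148.9/2 = 74.45 nm
Volume V = (4/3) * pi * r^3
V = (4/3) * pi * (74.45)^3
V = 1728553.06 nm^3

1728553.06


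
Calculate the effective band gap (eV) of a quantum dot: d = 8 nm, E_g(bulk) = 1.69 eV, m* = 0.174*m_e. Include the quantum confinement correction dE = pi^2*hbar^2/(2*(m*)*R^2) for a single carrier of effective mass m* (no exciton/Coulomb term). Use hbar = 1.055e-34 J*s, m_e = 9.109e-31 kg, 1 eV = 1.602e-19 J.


Radius R = 8/2 nm = 4e-09 m
Confinement energy dE = pi^2 * hbar^2 / (2 * m_eff * m_e * R^2)
dE = pi^2 * (1.055e-34)^2 / (2 * 0.174 * 9.109e-31 * (4e-09)^2) J, divided by 1.602e-19 J/eV
dE = 0.1352 eV
Total band gap = E_g(bulk) + dE = 1.69 + 0.1352 = 1.8252 eV

1.8252


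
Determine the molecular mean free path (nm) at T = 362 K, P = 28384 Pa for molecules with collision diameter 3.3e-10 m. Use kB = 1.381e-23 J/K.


Mean free path: lambda = kB*T / (sqrt(2) * pi * d^2 * P)
lambda = 1.381e-23 * 362 / (sqrt(2) * pi * (3.3e-10)^2 * 28384)
lambda = 3.64029e-07 m
lambda = 364.03 nm

364.03


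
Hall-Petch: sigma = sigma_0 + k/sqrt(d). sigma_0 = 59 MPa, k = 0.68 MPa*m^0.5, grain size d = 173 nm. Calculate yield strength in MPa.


d = 173 nm = 1.73e-07 m
sqrt(d) = 0.0004159327
Hall-Petch contribution = k / sqrt(d) = 0.68 / 0.0004159327 = 1634.9 MPa
sigma = sigma_0 + k/sqrt(d) = 59 + 1634.9 = 1693.9 MPa

1693.9


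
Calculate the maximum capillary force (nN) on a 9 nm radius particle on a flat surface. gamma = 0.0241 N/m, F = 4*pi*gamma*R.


Convert radius: R = 9 nm = 9e-09 m
F = 4 * pi * gamma * R
F = 4 * pi * 0.0241 * 9e-09
F = 2.72565e-09 N = 2.7256 nN

2.7256


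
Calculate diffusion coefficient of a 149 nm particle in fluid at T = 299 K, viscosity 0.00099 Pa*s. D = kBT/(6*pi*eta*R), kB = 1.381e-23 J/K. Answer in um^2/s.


Radius R = 149/2 = 74.5 nm = 7.45e-08 m
D = kB*T / (6*pi*eta*R)
D = 1.381e-23 * 299 / (6 * pi * 0.00099 * 7.45e-08)
D = 2.97011e-12 m^2/s = 2.97 um^2/s

2.97


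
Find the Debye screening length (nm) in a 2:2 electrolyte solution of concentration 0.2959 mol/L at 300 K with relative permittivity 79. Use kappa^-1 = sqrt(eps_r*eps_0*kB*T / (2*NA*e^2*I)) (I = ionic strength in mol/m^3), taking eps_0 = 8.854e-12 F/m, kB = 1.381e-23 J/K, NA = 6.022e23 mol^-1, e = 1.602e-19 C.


Ionic strength I = 0.2959 * 2^2 * 1000 = 1183.6 mol/m^3
kappa^-1 = sqrt(79 * 8.854e-12 * 1.381e-23 * 300 / (2 * 6.022e23 * (1.602e-19)^2 * 1183.6))
kappa^-1 = 0.281 nm

0.281


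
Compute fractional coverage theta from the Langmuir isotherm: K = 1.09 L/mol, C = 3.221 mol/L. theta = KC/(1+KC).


Langmuir isotherm: theta = K*C / (1 + K*C)
K*C = 1.09 * 3.221 = 3.51089
theta = 3.51089 / (1 + 3.51089) = 3.51089 / 4.51089
theta = 0.7783

0.7783


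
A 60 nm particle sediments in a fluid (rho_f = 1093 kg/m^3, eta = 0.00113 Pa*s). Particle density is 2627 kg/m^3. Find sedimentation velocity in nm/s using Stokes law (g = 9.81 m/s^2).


Radius R = 60/2 nm = 3e-08 m
Density difference = 2627 - 1093 = 1534 kg/m^3
v = 2 * R^2 * (rho_p - rho_f) * g / (9 * eta)
v = 2 * (3e-08)^2 * 1534 * 9.81 / (9 * 0.00113)
v = 2.66346e-09 m/s = 2.6635 nm/s

2.6635


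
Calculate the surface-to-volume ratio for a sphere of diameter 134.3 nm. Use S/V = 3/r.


Radius r = 134.3/2 = 67.15 nm
S/V = 3 / r = 3 / 67.15
S/V = 0.0447 nm^-1

0.0447


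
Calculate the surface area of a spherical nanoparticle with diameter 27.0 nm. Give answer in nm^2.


Radius r = 27.0/2 = 13.5 nm
Surface area SA = 4 * pi * r^2
SA = 4 * pi * (13.5)^2
SA = 2290.22 nm^2

2290.22


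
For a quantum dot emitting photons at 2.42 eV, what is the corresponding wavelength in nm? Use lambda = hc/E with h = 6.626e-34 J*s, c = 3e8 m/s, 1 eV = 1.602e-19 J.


Convert energy: E = 2.42 eV = 2.42 * 1.602e-19 = 3.87684e-19 J
lambda = h*c / E = 6.626e-34 * 3e8 / 3.87684e-19
lambda = 5.12737e-07 m = 512.7 nm

512.7


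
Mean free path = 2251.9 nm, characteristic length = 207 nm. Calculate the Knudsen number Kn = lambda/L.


Knudsen number Kn = lambda / L
Kn = 2251.9 / 207
Kn = 10.8787

10.8787


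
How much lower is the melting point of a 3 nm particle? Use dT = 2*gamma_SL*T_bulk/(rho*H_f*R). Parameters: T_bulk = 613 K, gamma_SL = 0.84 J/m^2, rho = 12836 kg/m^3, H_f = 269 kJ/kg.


Radius R = 3/2 = 1.5 nm = 1.5e-09 m
Convert H_f = 269 kJ/kg = 269000 J/kg
dT = 2 * gamma_SL * T_bulk / (rho * H_f * R)
dT = 2 * 0.84 * 613 / (12836 * 269000 * 1.5e-09)
dT = 198.8 K

198.8


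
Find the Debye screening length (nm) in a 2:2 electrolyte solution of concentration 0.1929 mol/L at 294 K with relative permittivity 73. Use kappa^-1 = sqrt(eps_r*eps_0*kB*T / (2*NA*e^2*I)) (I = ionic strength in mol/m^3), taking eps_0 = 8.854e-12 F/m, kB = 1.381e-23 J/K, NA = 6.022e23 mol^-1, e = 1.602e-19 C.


Ionic strength I = 0.1929 * 2^2 * 1000 = 771.6 mol/m^3
kappa^-1 = sqrt(73 * 8.854e-12 * 1.381e-23 * 294 / (2 * 6.022e23 * (1.602e-19)^2 * 771.6))
kappa^-1 = 0.332 nm

0.332


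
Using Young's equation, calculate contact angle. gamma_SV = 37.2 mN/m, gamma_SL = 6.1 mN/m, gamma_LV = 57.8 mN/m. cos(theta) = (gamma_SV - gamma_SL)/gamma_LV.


cos(theta) = (gamma_SV - gamma_SL) / gamma_LV
cos(theta) = (37.2 - 6.1) / 57.8
cos(theta) = 0.538062
theta = arccos(0.538062) = 57.45 degrees

57.45


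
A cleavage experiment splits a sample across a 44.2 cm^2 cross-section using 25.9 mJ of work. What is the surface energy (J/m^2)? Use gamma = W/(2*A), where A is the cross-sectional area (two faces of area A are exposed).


Convert: A = 44.2 cm^2 = 0.00442 m^2, W = 25.9 mJ = 0.0259 J
Cleaving exposes two faces of area A, so total new surface = 2*A and gamma = W / (2*A)
gamma = 0.0259 / (2 * 0.00442)
gamma = 2.93 J/m^2

2.93


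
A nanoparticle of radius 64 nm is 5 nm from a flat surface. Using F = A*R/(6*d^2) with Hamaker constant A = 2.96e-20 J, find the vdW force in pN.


Convert to SI: R = 64 nm = 6.4e-08 m, d = 5 nm = 5e-09 m
F = A * R / (6 * d^2)
F = 2.96e-20 * 6.4e-08 / (6 * (5e-09)^2)
F = 1.26293e-11 N = 12.629 pN

12.629


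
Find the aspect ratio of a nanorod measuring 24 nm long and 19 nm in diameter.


Aspect ratio AR = length / diameter
AR = 24 / 19
AR = 1.26

1.26


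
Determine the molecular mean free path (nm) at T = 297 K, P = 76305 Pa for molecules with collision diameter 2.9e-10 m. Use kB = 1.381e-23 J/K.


Mean free path: lambda = kB*T / (sqrt(2) * pi * d^2 * P)
lambda = 1.381e-23 * 297 / (sqrt(2) * pi * (2.9e-10)^2 * 76305)
lambda = 1.43859e-07 m
lambda = 143.86 nm

143.86


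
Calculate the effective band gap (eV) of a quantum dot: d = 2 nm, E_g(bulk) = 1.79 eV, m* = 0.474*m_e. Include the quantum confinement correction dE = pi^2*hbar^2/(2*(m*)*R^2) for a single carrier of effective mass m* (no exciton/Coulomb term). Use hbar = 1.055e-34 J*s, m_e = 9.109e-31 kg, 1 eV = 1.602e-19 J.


Radius R = 2/2 nm = 1e-09 m
Confinement energy dE = pi^2 * hbar^2 / (2 * m_eff * m_e * R^2)
dE = pi^2 * (1.055e-34)^2 / (2 * 0.474 * 9.109e-31 * (1e-09)^2) J, divided by 1.602e-19 J/eV
dE = 0.7941 eV
Total band gap = E_g(bulk) + dE = 1.79 + 0.7941 = 2.5841 eV

2.5841


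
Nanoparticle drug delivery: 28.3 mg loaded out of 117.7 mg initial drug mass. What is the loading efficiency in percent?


Drug loading efficiency = (drug loaded / drug initial) * 100
DLE = 28.3 / 117.7 * 100
DLE = 0.2404 * 100
DLE = 24.04%

24.04


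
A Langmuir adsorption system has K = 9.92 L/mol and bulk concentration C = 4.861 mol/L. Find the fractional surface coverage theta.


Langmuir isotherm: theta = K*C / (1 + K*C)
K*C = 9.92 * 4.861 = 48.22112
theta = 48.22112 / (1 + 48.22112) = 48.22112 / 49.22112
theta = 0.9797

0.9797


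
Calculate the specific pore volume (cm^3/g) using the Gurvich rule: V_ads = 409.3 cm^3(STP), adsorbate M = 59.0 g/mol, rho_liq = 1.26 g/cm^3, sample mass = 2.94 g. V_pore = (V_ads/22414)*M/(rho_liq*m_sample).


Moles adsorbed n = V_ads / 22414 = 409.3 / 22414 = 1.826091e-02 mol
Liquid volume V_liq = n * M / rho_liq = 1.826091e-02 * 59.0 / 1.26 = 0.85507 cm^3
Specific pore volume V_pore = V_liq / m_sample = 0.85507 / 2.94
V_pore = 0.2908 cm^3/g

0.2908


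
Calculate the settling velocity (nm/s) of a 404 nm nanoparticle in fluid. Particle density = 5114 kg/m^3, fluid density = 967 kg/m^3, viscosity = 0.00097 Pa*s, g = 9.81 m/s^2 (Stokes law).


Radius R = 404/2 nm = 2.02e-07 m
Density difference = 5114 - 967 = 4147 kg/m^3
v = 2 * R^2 * (rho_p - rho_f) * g / (9 * eta)
v = 2 * (2.02e-07)^2 * 4147 * 9.81 / (9 * 0.00097)
v = 3.80296e-07 m/s = 380.2958 nm/s

380.2958
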